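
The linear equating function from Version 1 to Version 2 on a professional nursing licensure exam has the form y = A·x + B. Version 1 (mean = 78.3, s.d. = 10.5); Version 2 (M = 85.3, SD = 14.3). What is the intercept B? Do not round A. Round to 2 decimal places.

A = SD_Y / SD_X = 14.3 / 10.5 = 1.361905
B = M_Y − A·M_X = 85.3 − 1.361905 × 78.3 = -21.34

-21.34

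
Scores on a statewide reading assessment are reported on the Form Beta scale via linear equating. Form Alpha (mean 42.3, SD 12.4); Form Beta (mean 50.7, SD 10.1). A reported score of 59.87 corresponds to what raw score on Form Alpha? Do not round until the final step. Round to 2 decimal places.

53.56

Invert y = (SD_Y/SD_X)(x − M_X) + M_Y:
x = (SD_X/SD_Y)(y − M_Y) + M_X = (12.4/10.1)(59.87 − 50.7) + 42.3
x = 1.227723 × 9.170 + 42.3 = 53.56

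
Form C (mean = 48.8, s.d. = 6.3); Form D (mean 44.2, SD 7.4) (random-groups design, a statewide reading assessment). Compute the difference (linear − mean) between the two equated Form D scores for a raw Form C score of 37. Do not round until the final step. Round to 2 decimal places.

Mean-equated: 37 + (44.2 − 48.8) = 32.40
Linear-equated: (7.4/6.3)(37 − 48.8) + 44.2 = 30.340
Difference = 30.340 − 32.40 = -2.06

-2.06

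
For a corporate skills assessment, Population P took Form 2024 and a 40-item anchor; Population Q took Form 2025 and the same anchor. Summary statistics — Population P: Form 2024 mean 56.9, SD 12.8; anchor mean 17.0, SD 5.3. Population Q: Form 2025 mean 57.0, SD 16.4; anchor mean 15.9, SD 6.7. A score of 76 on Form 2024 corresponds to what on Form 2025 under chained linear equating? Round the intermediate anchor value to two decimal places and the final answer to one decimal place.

Form 2024 → anchor (Population P): v = (5.3/12.8)(76 − 56.9) + 17.0 = 24.91
anchor → Form 2025 (Population Q): y = (16.4/6.7)(24.91 − 15.9) + 57.0 = 79.1

79.1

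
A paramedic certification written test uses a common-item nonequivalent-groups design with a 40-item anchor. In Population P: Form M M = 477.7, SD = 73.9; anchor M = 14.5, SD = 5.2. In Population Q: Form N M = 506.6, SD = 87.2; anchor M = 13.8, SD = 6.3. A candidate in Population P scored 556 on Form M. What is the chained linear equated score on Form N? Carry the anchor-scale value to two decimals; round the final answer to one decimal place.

Form M → anchor (Population P): v = (5.2/73.9)(556 − 477.7) + 14.5 = 20.01
anchor → Form N (Population Q): y = (87.2/6.3)(20.01 − 13.8) + 506.6 = 592.6

592.6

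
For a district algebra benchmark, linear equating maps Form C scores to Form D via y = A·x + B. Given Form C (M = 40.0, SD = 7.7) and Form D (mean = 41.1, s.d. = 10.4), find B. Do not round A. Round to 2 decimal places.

-12.93

A = SD_Y / SD_X = 10.4 / 7.7 = 1.350649
B = M_Y − A·M_X = 41.1 − 1.350649 × 40.0 = -12.93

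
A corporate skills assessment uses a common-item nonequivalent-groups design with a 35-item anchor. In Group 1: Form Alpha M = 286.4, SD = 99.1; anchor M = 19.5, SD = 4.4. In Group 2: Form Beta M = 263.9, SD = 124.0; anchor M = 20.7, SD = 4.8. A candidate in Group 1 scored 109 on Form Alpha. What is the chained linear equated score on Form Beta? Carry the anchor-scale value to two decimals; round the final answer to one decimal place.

Form Alpha → anchor (Group 1): v = (4.4/99.1)(109 − 286.4) + 19.5 = 11.62
anchor → Form Beta (Group 2): y = (124.0/4.8)(11.62 − 20.7) + 263.9 = 29.3

29.3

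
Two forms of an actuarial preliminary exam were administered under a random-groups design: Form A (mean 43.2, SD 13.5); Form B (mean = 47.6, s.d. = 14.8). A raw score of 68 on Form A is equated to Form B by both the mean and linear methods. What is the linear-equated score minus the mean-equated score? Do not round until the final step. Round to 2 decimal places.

Mean-equated: 68 + (47.6 − 43.2) = 72.40
Linear-equated: (14.8/13.5)(68 − 43.2) + 47.6 = 74.788
Difference = 74.788 − 72.40 = 2.39

2.39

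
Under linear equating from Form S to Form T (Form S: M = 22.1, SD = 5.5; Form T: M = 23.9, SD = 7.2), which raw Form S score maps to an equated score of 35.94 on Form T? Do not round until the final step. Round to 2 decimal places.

31.30

Invert y = (SD_Y/SD_X)(x − M_X) + M_Y:
x = (SD_X/SD_Y)(y − M_Y) + M_X = (5.5/7.2)(35.94 − 23.9) + 22.1
x = 0.763889 × 12.040 + 22.1 = 31.30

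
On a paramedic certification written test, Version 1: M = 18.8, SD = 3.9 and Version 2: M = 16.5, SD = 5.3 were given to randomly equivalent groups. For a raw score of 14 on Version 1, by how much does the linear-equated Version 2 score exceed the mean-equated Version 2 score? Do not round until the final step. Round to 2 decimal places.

-1.72

Mean-equated: 14 + (16.5 − 18.8) = 11.70
Linear-equated: (5.3/3.9)(14 − 18.8) + 16.5 = 9.977
Difference = 9.977 − 11.70 = -1.72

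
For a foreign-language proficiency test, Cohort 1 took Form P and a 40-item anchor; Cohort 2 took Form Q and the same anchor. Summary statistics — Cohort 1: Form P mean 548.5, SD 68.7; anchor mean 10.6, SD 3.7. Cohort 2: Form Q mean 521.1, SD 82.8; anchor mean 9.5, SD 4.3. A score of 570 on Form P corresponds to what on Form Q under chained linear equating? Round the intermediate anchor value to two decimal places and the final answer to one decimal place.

564.6

Form P → anchor (Cohort 1): v = (3.7/68.7)(570 − 548.5) + 10.6 = 11.76
anchor → Form Q (Cohort 2): y = (82.8/4.3)(11.76 − 9.5) + 521.1 = 564.6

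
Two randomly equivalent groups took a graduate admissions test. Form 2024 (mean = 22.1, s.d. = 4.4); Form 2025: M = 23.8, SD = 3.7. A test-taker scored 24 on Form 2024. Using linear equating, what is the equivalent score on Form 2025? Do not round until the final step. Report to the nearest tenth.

25.4

Linear equating: y = (SD_Y/SD_X)(x − M_X) + M_Y
y = (3.7/4.4)(24 − 22.1) + 23.8
y = 0.840909 × 1.9 + 23.8 = 1.5977 + 23.8 = 25.4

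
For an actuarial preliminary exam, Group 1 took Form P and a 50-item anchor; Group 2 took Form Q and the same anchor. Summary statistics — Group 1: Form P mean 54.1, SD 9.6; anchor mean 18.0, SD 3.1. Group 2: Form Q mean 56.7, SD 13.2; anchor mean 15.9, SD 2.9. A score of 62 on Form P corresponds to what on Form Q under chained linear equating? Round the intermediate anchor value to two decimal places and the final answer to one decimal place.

77.9

Form P → anchor (Group 1): v = (3.1/9.6)(62 − 54.1) + 18.0 = 20.55
anchor → Form Q (Group 2): y = (13.2/2.9)(20.55 − 15.9) + 56.7 = 77.9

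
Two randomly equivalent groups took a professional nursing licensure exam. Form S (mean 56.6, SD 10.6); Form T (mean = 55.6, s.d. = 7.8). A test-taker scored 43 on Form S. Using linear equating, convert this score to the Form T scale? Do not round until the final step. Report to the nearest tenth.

Linear equating: y = (SD_Y/SD_X)(x − M_X) + M_Y
y = (7.8/10.6)(43 − 56.6) + 55.6
y = 0.735849 × -13.6 + 55.6 = -10.0075 + 55.6 = 45.6

45.6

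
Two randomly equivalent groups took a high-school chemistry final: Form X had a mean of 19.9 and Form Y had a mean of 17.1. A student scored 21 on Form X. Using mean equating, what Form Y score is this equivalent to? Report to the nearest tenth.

Mean equating: y = x + (M_Y − M_X) = 21 + (17.1 − 19.9) = 18.2

18.2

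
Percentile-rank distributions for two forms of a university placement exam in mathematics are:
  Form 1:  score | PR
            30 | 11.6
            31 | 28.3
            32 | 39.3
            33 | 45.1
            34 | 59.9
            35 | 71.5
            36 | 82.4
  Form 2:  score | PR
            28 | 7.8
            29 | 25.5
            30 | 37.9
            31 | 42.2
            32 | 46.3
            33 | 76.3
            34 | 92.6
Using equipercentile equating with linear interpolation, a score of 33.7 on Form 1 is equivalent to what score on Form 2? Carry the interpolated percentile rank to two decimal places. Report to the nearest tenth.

32.3

PR of 33.7 on Form 1: 45.1 + (33.7 − 33)/(34 − 33) × (59.9 − 45.1) = 55.46
On Form 2, PR 55.46 falls between score 32 (PR 46.3) and 33 (PR 76.3).
Interpolate: 32 + (55.46 − 46.3)/(76.3 − 46.3) × (33 − 32) = 32.3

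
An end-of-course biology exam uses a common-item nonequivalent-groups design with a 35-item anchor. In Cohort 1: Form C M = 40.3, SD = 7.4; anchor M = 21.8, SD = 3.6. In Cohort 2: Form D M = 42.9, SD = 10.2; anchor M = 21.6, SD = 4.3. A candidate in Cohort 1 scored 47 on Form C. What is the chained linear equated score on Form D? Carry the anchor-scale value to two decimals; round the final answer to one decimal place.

Form C → anchor (Cohort 1): v = (3.6/7.4)(47 − 40.3) + 21.8 = 25.06
anchor → Form D (Cohort 2): y = (10.2/4.3)(25.06 − 21.6) + 42.9 = 51.1

51.1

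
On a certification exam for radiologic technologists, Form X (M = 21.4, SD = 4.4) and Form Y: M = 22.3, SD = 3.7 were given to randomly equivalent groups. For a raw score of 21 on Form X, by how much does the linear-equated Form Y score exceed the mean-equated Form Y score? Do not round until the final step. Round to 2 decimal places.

0.06

Mean-equated: 21 + (22.3 − 21.4) = 21.90
Linear-equated: (3.7/4.4)(21 − 21.4) + 22.3 = 21.964
Difference = 21.964 − 21.90 = 0.06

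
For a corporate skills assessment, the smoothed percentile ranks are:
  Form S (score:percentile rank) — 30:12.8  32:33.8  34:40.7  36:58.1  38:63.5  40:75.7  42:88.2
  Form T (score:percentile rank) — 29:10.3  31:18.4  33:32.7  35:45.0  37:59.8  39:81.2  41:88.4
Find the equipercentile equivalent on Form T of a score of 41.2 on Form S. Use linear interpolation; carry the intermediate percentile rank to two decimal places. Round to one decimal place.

PR of 41.2 on Form S: 75.7 + (41.2 − 40)/(42 − 40) × (88.2 − 75.7) = 83.20
On Form T, PR 83.20 falls between score 39 (PR 81.2) and 41 (PR 88.4).
Interpolate: 39 + (83.20 − 81.2)/(88.4 − 81.2) × (41 − 39) = 39.6

39.6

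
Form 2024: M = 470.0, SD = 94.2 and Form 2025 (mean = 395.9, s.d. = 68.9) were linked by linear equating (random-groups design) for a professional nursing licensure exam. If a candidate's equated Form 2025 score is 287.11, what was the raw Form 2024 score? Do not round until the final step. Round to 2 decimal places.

321.26

Invert y = (SD_Y/SD_X)(x − M_X) + M_Y:
x = (SD_X/SD_Y)(y − M_Y) + M_X = (94.2/68.9)(287.11 − 395.9) + 470.0
x = 1.367199 × -108.790 + 470.0 = 321.26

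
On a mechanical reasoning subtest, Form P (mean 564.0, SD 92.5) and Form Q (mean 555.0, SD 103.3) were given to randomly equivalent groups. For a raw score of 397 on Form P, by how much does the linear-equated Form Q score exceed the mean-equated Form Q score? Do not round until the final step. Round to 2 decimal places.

-19.50

Mean-equated: 397 + (555.0 − 564.0) = 388.00
Linear-equated: (103.3/92.5)(397 − 564.0) + 555.0 = 368.502
Difference = 368.502 − 388.00 = -19.50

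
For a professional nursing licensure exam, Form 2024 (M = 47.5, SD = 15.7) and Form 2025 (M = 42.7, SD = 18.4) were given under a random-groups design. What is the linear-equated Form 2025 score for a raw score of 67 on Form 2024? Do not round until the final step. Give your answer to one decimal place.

Linear equating: y = (SD_Y/SD_X)(x − M_X) + M_Y
y = (18.4/15.7)(67 − 47.5) + 42.7
y = 1.171975 × 19.5 + 42.7 = 22.8535 + 42.7 = 65.6

65.6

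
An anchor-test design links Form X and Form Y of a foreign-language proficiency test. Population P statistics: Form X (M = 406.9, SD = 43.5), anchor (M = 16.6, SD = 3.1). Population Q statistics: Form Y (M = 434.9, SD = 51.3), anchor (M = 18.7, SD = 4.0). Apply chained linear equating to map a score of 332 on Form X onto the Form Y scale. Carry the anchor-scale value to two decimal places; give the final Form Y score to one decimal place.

339.5

Form X → anchor (Population P): v = (3.1/43.5)(332 − 406.9) + 16.6 = 11.26
anchor → Form Y (Population Q): y = (51.3/4.0)(11.26 − 18.7) + 434.9 = 339.5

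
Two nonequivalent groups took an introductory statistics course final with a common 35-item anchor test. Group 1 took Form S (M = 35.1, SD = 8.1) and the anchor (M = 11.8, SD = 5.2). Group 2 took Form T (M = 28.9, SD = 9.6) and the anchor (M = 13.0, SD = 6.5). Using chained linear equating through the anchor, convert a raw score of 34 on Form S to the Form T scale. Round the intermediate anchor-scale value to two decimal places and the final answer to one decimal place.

Form S → anchor (Group 1): v = (5.2/8.1)(34 − 35.1) + 11.8 = 11.09
anchor → Form T (Group 2): y = (9.6/6.5)(11.09 − 13.0) + 28.9 = 26.1

26.1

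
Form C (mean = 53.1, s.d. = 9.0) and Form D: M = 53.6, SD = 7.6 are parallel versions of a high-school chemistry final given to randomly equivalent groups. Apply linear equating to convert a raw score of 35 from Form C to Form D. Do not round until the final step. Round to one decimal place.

Linear equating: y = (SD_Y/SD_X)(x − M_X) + M_Y
y = (7.6/9.0)(35 − 53.1) + 53.6
y = 0.844444 × -18.1 + 53.6 = -15.2844 + 53.6 = 38.3

38.3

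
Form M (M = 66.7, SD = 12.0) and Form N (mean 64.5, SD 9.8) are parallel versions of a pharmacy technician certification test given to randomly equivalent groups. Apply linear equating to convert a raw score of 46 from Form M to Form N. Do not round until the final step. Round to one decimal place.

47.6

Linear equating: y = (SD_Y/SD_X)(x − M_X) + M_Y
y = (9.8/12.0)(46 − 66.7) + 64.5
y = 0.816667 × -20.7 + 64.5 = -16.9050 + 64.5 = 47.6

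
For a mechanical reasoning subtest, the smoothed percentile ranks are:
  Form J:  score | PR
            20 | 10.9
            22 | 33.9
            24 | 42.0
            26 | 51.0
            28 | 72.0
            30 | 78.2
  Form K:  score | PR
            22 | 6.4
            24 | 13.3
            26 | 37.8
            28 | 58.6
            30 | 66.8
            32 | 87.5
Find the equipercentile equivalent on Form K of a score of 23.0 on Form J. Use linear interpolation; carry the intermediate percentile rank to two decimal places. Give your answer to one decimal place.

PR of 23.0 on Form J: 33.9 + (23.0 − 22)/(24 − 22) × (42.0 − 33.9) = 37.95
On Form K, PR 37.95 falls between score 26 (PR 37.8) and 28 (PR 58.6).
Interpolate: 26 + (37.95 − 37.8)/(58.6 − 37.8) × (28 − 26) = 26.0

26.0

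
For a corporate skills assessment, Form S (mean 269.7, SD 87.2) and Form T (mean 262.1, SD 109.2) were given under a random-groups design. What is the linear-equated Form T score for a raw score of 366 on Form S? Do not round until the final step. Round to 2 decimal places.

Linear equating: y = (SD_Y/SD_X)(x − M_X) + M_Y
y = (109.2/87.2)(366 − 269.7) + 262.1
y = 1.252294 × 96.3 + 262.1 = 120.5959 + 262.1 = 382.70

382.70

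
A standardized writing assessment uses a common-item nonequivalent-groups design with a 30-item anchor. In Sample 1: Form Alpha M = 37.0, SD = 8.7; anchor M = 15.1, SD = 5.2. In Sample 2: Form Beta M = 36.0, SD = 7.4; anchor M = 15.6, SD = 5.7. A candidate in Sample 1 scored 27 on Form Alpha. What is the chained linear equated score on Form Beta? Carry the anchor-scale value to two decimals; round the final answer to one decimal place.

Form Alpha → anchor (Sample 1): v = (5.2/8.7)(27 − 37.0) + 15.1 = 9.12
anchor → Form Beta (Sample 2): y = (7.4/5.7)(9.12 − 15.6) + 36.0 = 27.6

27.6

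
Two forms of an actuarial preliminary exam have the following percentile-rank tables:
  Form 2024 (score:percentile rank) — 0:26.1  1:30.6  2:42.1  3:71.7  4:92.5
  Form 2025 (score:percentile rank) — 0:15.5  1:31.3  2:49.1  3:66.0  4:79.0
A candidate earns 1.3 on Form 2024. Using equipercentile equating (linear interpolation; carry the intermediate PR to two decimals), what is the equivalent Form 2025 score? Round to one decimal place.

PR of 1.3 on Form 2024: 30.6 + (1.3 − 1)/(2 − 1) × (42.1 − 30.6) = 34.05
On Form 2025, PR 34.05 falls between score 1 (PR 31.3) and 2 (PR 49.1).
Interpolate: 1 + (34.05 − 31.3)/(49.1 − 31.3) × (2 − 1) = 1.2

1.2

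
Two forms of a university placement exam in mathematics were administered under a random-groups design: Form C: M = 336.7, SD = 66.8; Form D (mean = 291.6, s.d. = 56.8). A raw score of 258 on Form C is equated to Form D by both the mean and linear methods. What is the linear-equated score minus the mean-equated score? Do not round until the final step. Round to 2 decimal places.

Mean-equated: 258 + (291.6 − 336.7) = 212.90
Linear-equated: (56.8/66.8)(258 − 336.7) + 291.6 = 224.681
Difference = 224.681 − 212.90 = 11.78

11.78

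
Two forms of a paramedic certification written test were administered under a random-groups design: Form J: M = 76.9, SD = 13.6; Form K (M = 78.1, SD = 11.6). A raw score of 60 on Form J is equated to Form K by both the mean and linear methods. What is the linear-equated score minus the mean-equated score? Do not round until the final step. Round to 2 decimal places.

Mean-equated: 60 + (78.1 − 76.9) = 61.20
Linear-equated: (11.6/13.6)(60 − 76.9) + 78.1 = 63.685
Difference = 63.685 − 61.20 = 2.49

2.49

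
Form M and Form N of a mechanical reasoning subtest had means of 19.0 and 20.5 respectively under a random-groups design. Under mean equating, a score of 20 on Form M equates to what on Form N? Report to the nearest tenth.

Mean equating: y = x + (M_Y − M_X) = 20 + (20.5 − 19.0) = 21.5

21.5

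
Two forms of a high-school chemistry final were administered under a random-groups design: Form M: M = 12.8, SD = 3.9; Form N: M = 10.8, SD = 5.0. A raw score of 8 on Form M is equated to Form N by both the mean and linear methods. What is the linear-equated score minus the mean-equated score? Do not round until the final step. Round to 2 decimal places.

-1.35

Mean-equated: 8 + (10.8 − 12.8) = 6.00
Linear-equated: (5.0/3.9)(8 − 12.8) + 10.8 = 4.646
Difference = 4.646 − 6.00 = -1.35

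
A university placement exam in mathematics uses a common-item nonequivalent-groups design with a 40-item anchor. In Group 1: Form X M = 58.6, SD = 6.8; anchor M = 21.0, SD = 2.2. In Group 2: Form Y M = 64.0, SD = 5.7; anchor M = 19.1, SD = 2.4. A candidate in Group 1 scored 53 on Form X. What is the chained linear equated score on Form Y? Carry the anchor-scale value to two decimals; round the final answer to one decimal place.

64.2

Form X → anchor (Group 1): v = (2.2/6.8)(53 − 58.6) + 21.0 = 19.19
anchor → Form Y (Group 2): y = (5.7/2.4)(19.19 − 19.1) + 64.0 = 64.2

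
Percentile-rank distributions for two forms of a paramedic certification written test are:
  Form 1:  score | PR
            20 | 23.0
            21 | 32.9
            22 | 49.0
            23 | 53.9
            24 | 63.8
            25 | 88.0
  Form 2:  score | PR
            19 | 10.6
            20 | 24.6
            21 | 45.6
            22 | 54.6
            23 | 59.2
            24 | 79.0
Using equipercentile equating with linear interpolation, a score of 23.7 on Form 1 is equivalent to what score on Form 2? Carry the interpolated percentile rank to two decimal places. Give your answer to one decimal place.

PR of 23.7 on Form 1: 53.9 + (23.7 − 23)/(24 − 23) × (63.8 − 53.9) = 60.83
On Form 2, PR 60.83 falls between score 23 (PR 59.2) and 24 (PR 79.0).
Interpolate: 23 + (60.83 − 59.2)/(79.0 − 59.2) × (24 − 23) = 23.1

23.1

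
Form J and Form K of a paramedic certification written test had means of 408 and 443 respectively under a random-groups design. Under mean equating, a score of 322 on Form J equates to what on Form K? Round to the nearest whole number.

Mean equating: y = x + (M_Y − M_X) = 322 + (443 − 408) = 357

357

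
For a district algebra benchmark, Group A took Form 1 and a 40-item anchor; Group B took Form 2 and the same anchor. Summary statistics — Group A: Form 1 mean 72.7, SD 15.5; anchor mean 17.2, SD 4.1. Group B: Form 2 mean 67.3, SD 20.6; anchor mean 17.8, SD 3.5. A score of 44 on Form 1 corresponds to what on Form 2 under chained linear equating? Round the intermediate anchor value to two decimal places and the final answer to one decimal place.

Form 1 → anchor (Group A): v = (4.1/15.5)(44 − 72.7) + 17.2 = 9.61
anchor → Form 2 (Group B): y = (20.6/3.5)(9.61 − 17.8) + 67.3 = 19.1

19.1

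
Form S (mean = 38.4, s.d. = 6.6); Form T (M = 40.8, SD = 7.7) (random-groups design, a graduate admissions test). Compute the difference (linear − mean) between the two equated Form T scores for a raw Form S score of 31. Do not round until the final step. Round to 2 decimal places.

Mean-equated: 31 + (40.8 − 38.4) = 33.40
Linear-equated: (7.7/6.6)(31 − 38.4) + 40.8 = 32.167
Difference = 32.167 − 33.40 = -1.23

-1.23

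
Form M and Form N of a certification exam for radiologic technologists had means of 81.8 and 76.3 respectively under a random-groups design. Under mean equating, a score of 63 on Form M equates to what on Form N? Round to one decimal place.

57.5

Mean equating: y = x + (M_Y − M_X) = 63 + (76.3 − 81.8) = 57.5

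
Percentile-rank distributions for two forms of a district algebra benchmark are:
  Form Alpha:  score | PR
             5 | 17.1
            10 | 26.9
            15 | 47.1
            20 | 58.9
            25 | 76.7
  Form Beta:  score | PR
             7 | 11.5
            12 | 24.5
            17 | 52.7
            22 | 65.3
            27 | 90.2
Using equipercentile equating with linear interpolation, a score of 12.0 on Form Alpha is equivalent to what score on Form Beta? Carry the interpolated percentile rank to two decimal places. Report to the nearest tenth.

PR of 12.0 on Form Alpha: 26.9 + (12.0 − 10)/(15 − 10) × (47.1 − 26.9) = 34.98
On Form Beta, PR 34.98 falls between score 12 (PR 24.5) and 17 (PR 52.7).
Interpolate: 12 + (34.98 − 24.5)/(52.7 − 24.5) × (17 − 12) = 13.9

13.9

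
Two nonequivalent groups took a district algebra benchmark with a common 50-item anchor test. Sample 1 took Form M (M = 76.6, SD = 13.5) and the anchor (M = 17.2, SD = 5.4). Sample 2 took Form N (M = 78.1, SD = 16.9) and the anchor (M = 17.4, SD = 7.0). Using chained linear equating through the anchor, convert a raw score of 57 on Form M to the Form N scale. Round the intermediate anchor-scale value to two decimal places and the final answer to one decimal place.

58.7

Form M → anchor (Sample 1): v = (5.4/13.5)(57 − 76.6) + 17.2 = 9.36
anchor → Form N (Sample 2): y = (16.9/7.0)(9.36 − 17.4) + 78.1 = 58.7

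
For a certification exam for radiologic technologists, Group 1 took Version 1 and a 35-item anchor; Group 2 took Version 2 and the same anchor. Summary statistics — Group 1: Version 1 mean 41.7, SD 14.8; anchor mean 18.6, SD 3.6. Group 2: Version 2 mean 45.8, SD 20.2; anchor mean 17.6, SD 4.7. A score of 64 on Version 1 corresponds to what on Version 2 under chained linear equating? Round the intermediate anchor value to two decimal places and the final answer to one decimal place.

73.4

Version 1 → anchor (Group 1): v = (3.6/14.8)(64 − 41.7) + 18.6 = 24.02
anchor → Version 2 (Group 2): y = (20.2/4.7)(24.02 − 17.6) + 45.8 = 73.4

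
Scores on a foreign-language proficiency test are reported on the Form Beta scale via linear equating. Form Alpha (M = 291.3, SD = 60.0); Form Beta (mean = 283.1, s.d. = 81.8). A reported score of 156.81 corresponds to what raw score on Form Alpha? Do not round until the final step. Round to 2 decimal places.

198.67

Invert y = (SD_Y/SD_X)(x − M_X) + M_Y:
x = (SD_X/SD_Y)(y − M_Y) + M_X = (60.0/81.8)(156.81 − 283.1) + 291.3
x = 0.733496 × -126.290 + 291.3 = 198.67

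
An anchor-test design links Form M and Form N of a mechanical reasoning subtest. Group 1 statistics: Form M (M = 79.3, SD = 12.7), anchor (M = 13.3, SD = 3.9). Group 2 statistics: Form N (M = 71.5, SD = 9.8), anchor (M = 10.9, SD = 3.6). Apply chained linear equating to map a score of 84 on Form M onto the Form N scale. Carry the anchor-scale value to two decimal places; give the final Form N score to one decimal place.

Form M → anchor (Group 1): v = (3.9/12.7)(84 − 79.3) + 13.3 = 14.74
anchor → Form N (Group 2): y = (9.8/3.6)(14.74 − 10.9) + 71.5 = 82.0

82.0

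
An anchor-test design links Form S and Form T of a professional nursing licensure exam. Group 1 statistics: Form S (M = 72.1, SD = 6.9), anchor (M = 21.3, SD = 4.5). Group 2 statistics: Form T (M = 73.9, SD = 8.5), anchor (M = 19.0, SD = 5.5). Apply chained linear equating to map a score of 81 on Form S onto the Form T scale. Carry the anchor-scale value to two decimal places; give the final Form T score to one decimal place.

86.4

Form S → anchor (Group 1): v = (4.5/6.9)(81 − 72.1) + 21.3 = 27.10
anchor → Form T (Group 2): y = (8.5/5.5)(27.10 − 19.0) + 73.9 = 86.4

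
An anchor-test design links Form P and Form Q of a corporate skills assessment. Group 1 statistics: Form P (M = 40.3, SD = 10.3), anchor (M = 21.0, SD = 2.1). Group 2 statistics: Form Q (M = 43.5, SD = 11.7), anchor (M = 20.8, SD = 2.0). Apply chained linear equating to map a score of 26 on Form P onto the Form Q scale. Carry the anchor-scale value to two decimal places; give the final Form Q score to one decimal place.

Form P → anchor (Group 1): v = (2.1/10.3)(26 − 40.3) + 21.0 = 18.08
anchor → Form Q (Group 2): y = (11.7/2.0)(18.08 − 20.8) + 43.5 = 27.6

27.6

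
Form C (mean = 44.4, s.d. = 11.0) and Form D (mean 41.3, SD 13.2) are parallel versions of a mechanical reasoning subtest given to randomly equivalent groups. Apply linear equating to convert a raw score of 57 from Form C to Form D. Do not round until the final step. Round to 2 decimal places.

Linear equating: y = (SD_Y/SD_X)(x − M_X) + M_Y
y = (13.2/11.0)(57 − 44.4) + 41.3
y = 1.200000 × 12.6 + 41.3 = 15.1200 + 41.3 = 56.42

56.42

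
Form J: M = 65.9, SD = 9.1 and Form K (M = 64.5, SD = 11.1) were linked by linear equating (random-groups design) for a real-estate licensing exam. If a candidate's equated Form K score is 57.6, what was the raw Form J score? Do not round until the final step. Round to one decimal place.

60.2

Invert y = (SD_Y/SD_X)(x − M_X) + M_Y:
x = (SD_X/SD_Y)(y − M_Y) + M_X = (9.1/11.1)(57.6 − 64.5) + 65.9
x = 0.819820 × -6.900 + 65.9 = 60.2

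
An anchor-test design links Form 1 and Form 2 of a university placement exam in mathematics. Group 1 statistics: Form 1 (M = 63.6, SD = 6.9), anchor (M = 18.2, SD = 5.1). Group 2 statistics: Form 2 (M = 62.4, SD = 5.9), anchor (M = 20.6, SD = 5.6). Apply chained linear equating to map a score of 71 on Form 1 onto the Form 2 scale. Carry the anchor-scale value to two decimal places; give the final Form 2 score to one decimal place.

Form 1 → anchor (Group 1): v = (5.1/6.9)(71 − 63.6) + 18.2 = 23.67
anchor → Form 2 (Group 2): y = (5.9/5.6)(23.67 − 20.6) + 62.4 = 65.6

65.6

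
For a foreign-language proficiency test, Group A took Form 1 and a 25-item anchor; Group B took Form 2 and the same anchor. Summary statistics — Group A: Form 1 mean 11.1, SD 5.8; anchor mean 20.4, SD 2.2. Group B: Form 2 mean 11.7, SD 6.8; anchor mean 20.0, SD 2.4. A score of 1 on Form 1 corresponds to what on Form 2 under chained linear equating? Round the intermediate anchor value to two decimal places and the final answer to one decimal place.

2.0

Form 1 → anchor (Group A): v = (2.2/5.8)(1 − 11.1) + 20.4 = 16.57
anchor → Form 2 (Group B): y = (6.8/2.4)(16.57 − 20.0) + 11.7 = 2.0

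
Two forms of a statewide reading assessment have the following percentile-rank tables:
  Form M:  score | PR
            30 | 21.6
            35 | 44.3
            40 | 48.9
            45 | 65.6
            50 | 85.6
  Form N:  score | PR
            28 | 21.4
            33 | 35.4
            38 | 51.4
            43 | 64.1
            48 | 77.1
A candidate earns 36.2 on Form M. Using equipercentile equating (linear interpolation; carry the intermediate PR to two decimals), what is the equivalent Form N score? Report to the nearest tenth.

36.1

PR of 36.2 on Form M: 44.3 + (36.2 − 35)/(40 − 35) × (48.9 − 44.3) = 45.40
On Form N, PR 45.40 falls between score 33 (PR 35.4) and 38 (PR 51.4).
Interpolate: 33 + (45.40 − 35.4)/(51.4 − 35.4) × (38 − 33) = 36.1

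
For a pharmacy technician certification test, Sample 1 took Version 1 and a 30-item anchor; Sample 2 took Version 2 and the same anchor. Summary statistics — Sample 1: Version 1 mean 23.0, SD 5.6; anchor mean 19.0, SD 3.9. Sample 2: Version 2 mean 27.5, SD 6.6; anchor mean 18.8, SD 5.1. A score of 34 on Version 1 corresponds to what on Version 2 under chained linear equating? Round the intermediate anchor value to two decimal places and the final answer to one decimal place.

Version 1 → anchor (Sample 1): v = (3.9/5.6)(34 − 23.0) + 19.0 = 26.66
anchor → Version 2 (Sample 2): y = (6.6/5.1)(26.66 − 18.8) + 27.5 = 37.7

37.7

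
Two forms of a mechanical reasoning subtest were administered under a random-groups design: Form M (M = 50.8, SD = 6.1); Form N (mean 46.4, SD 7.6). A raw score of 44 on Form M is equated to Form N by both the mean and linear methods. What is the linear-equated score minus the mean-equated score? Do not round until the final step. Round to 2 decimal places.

-1.67

Mean-equated: 44 + (46.4 − 50.8) = 39.60
Linear-equated: (7.6/6.1)(44 − 50.8) + 46.4 = 37.928
Difference = 37.928 − 39.60 = -1.67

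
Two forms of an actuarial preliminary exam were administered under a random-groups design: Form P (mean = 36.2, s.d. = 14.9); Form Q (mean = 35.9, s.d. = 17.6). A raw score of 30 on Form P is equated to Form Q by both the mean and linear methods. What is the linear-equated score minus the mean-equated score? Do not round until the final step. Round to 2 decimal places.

-1.12

Mean-equated: 30 + (35.9 − 36.2) = 29.70
Linear-equated: (17.6/14.9)(30 − 36.2) + 35.9 = 28.577
Difference = 28.577 − 29.70 = -1.12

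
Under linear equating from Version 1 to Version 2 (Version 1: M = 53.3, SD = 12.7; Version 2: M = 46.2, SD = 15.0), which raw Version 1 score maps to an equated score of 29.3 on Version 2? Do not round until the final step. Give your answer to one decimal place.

39.0

Invert y = (SD_Y/SD_X)(x − M_X) + M_Y:
x = (SD_X/SD_Y)(y − M_Y) + M_X = (12.7/15.0)(29.3 − 46.2) + 53.3
x = 0.846667 × -16.900 + 53.3 = 39.0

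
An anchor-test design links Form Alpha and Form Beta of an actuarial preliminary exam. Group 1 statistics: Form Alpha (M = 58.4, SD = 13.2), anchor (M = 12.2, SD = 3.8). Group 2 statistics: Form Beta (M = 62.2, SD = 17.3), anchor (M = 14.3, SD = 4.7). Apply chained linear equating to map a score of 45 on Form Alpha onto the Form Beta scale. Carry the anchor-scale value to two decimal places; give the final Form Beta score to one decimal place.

Form Alpha → anchor (Group 1): v = (3.8/13.2)(45 − 58.4) + 12.2 = 8.34
anchor → Form Beta (Group 2): y = (17.3/4.7)(8.34 − 14.3) + 62.2 = 40.3

40.3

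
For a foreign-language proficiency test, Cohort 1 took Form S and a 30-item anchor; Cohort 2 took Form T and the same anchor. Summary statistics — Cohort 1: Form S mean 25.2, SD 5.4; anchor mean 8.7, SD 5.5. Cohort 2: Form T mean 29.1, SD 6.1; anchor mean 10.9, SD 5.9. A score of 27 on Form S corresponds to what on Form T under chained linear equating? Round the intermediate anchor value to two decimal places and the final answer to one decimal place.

Form S → anchor (Cohort 1): v = (5.5/5.4)(27 − 25.2) + 8.7 = 10.53
anchor → Form T (Cohort 2): y = (6.1/5.9)(10.53 − 10.9) + 29.1 = 28.7

28.7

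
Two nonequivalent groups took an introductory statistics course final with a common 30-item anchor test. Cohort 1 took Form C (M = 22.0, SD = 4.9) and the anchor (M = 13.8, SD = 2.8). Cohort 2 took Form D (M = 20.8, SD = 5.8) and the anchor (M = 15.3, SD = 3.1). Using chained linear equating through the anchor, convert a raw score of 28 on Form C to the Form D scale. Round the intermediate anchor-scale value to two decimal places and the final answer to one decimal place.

Form C → anchor (Cohort 1): v = (2.8/4.9)(28 − 22.0) + 13.8 = 17.23
anchor → Form D (Cohort 2): y = (5.8/3.1)(17.23 − 15.3) + 20.8 = 24.4

24.4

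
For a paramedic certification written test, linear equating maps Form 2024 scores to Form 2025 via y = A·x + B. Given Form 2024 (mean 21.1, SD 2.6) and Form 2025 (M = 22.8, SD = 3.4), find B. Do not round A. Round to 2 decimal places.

A = SD_Y / SD_X = 3.4 / 2.6 = 1.307692
B = M_Y − A·M_X = 22.8 − 1.307692 × 21.1 = -4.79

-4.79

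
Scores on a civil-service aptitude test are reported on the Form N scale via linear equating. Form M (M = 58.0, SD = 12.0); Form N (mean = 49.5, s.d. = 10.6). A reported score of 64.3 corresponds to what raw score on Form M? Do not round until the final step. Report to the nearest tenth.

Invert y = (SD_Y/SD_X)(x − M_X) + M_Y:
x = (SD_X/SD_Y)(y − M_Y) + M_X = (12.0/10.6)(64.3 − 49.5) + 58.0
x = 1.132075 × 14.800 + 58.0 = 74.8

74.8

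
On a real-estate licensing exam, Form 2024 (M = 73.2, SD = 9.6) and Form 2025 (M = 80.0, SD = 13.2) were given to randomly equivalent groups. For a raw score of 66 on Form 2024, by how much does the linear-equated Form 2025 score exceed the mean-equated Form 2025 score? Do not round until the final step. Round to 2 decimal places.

Mean-equated: 66 + (80.0 − 73.2) = 72.80
Linear-equated: (13.2/9.6)(66 − 73.2) + 80.0 = 70.100
Difference = 70.100 − 72.80 = -2.70

-2.70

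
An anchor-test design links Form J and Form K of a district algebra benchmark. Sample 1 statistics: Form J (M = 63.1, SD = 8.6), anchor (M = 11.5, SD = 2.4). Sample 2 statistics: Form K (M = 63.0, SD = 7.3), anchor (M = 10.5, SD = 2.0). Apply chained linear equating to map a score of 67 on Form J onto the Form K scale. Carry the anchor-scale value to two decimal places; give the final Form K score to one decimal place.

70.6

Form J → anchor (Sample 1): v = (2.4/8.6)(67 − 63.1) + 11.5 = 12.59
anchor → Form K (Sample 2): y = (7.3/2.0)(12.59 − 10.5) + 63.0 = 70.6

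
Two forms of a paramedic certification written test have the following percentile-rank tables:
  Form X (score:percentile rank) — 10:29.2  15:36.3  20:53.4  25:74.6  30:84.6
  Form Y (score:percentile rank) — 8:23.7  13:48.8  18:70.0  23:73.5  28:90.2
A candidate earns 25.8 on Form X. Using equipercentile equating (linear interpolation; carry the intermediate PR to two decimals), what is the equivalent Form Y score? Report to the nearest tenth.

PR of 25.8 on Form X: 74.6 + (25.8 − 25)/(30 − 25) × (84.6 − 74.6) = 76.20
On Form Y, PR 76.20 falls between score 23 (PR 73.5) and 28 (PR 90.2).
Interpolate: 23 + (76.20 − 73.5)/(90.2 − 73.5) × (28 − 23) = 23.8

23.8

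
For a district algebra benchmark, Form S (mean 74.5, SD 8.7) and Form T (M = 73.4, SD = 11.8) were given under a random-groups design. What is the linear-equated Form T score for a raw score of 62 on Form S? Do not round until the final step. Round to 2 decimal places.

Linear equating: y = (SD_Y/SD_X)(x − M_X) + M_Y
y = (11.8/8.7)(62 − 74.5) + 73.4
y = 1.356322 × -12.5 + 73.4 = -16.9540 + 73.4 = 56.45

56.45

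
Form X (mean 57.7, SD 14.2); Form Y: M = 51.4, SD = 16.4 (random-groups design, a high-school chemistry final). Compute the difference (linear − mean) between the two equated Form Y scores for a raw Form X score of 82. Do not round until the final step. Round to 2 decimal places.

3.76

Mean-equated: 82 + (51.4 − 57.7) = 75.70
Linear-equated: (16.4/14.2)(82 − 57.7) + 51.4 = 79.465
Difference = 79.465 − 75.70 = 3.76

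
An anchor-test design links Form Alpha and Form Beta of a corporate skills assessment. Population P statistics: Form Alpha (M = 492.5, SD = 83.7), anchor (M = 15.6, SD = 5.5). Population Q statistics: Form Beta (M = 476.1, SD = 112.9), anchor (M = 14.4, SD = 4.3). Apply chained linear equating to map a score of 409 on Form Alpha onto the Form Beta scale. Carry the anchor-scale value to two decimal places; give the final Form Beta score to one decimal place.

Form Alpha → anchor (Population P): v = (5.5/83.7)(409 − 492.5) + 15.6 = 10.11
anchor → Form Beta (Population Q): y = (112.9/4.3)(10.11 − 14.4) + 476.1 = 363.5

363.5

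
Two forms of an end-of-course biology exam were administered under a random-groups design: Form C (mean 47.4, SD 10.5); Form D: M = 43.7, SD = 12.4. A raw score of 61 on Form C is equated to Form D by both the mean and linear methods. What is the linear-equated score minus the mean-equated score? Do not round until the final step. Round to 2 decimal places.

Mean-equated: 61 + (43.7 − 47.4) = 57.30
Linear-equated: (12.4/10.5)(61 − 47.4) + 43.7 = 59.761
Difference = 59.761 − 57.30 = 2.46

2.46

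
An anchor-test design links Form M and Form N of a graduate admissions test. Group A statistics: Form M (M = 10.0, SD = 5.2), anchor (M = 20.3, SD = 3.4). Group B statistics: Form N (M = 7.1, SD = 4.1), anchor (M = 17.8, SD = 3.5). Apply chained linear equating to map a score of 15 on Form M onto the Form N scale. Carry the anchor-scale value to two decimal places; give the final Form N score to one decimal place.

Form M → anchor (Group A): v = (3.4/5.2)(15 − 10.0) + 20.3 = 23.57
anchor → Form N (Group B): y = (4.1/3.5)(23.57 − 17.8) + 7.1 = 13.9

13.9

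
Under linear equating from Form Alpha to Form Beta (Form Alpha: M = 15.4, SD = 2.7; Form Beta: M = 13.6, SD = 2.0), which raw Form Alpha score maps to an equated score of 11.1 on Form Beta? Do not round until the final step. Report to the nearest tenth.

12.0

Invert y = (SD_Y/SD_X)(x − M_X) + M_Y:
x = (SD_X/SD_Y)(y − M_Y) + M_X = (2.7/2.0)(11.1 − 13.6) + 15.4
x = 1.350000 × -2.500 + 15.4 = 12.0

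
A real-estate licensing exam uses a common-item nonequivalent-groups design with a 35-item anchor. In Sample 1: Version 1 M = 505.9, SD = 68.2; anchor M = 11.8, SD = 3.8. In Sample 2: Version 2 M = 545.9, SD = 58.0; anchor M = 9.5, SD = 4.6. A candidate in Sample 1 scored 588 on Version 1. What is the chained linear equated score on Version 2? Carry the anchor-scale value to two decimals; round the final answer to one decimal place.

632.5

Version 1 → anchor (Sample 1): v = (3.8/68.2)(588 − 505.9) + 11.8 = 16.37
anchor → Version 2 (Sample 2): y = (58.0/4.6)(16.37 − 9.5) + 545.9 = 632.5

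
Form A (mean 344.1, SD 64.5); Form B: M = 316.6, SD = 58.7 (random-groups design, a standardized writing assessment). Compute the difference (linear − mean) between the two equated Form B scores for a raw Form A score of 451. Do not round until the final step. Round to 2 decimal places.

Mean-equated: 451 + (316.6 − 344.1) = 423.50
Linear-equated: (58.7/64.5)(451 − 344.1) + 316.6 = 413.887
Difference = 413.887 − 423.50 = -9.61

-9.61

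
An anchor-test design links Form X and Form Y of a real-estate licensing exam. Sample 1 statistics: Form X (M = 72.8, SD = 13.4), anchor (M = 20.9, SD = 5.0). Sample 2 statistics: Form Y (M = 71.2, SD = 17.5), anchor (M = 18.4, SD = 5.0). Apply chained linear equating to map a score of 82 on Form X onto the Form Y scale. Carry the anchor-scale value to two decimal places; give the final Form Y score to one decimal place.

92.0

Form X → anchor (Sample 1): v = (5.0/13.4)(82 − 72.8) + 20.9 = 24.33
anchor → Form Y (Sample 2): y = (17.5/5.0)(24.33 − 18.4) + 71.2 = 92.0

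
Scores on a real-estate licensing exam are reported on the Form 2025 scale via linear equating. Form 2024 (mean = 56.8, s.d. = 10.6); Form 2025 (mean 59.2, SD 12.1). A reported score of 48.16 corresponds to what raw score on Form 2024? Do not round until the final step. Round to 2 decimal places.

47.13

Invert y = (SD_Y/SD_X)(x − M_X) + M_Y:
x = (SD_X/SD_Y)(y − M_Y) + M_X = (10.6/12.1)(48.16 − 59.2) + 56.8
x = 0.876033 × -11.040 + 56.8 = 47.13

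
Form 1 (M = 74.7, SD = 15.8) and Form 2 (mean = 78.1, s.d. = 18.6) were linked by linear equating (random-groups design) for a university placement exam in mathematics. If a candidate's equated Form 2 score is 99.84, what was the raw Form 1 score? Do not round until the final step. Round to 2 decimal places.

93.17

Invert y = (SD_Y/SD_X)(x − M_X) + M_Y:
x = (SD_X/SD_Y)(y − M_Y) + M_X = (15.8/18.6)(99.84 − 78.1) + 74.7
x = 0.849462 × 21.740 + 74.7 = 93.17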